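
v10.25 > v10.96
False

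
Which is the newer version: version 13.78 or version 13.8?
version 13.78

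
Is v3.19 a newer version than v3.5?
Yes. Version numbers are compared segment by segment as integers, not as decimals: minor version 19 > 5, so v3.19 > v3.5 (even though the decimal 3.19 < 3.5).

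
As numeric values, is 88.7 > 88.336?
True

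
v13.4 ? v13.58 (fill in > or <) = <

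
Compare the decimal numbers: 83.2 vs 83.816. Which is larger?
83.816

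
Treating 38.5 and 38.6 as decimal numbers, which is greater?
38.6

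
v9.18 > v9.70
False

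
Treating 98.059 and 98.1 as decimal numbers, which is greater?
98.1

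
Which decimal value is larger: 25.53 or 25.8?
25.8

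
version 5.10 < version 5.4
False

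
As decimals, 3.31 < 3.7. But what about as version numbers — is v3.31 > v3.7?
True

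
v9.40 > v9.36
True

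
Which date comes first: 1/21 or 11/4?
1/21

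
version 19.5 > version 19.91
False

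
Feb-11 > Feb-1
True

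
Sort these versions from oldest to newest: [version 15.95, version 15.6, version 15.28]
[version 15.6, version 15.28, version 15.95]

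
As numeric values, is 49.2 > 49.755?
False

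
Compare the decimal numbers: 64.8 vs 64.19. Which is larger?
64.8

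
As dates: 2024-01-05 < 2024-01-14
True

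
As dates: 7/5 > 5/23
True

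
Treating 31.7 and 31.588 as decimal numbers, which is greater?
31.7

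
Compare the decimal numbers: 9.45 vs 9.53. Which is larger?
9.53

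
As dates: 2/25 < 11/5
True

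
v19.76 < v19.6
False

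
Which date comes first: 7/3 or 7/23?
7/3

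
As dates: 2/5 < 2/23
True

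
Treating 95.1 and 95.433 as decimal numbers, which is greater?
95.433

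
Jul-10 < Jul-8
False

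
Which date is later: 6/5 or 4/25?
6/5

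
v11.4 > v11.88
False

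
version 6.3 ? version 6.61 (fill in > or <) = <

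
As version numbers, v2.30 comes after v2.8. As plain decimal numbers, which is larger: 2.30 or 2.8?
2.8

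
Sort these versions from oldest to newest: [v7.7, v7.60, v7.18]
[v7.7, v7.18, v7.60]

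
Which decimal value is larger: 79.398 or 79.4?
79.4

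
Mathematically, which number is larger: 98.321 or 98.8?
98.8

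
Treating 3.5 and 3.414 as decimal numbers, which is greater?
3.5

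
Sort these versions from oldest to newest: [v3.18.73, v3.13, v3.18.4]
[v3.13, v3.18.4, v3.18.73]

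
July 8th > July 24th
False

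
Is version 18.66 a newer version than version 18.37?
Yes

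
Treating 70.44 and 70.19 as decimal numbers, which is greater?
70.44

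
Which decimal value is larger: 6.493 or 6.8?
6.8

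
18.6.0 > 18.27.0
False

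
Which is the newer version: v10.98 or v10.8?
v10.98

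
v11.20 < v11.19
False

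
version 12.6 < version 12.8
True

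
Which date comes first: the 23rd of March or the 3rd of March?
the 3rd of March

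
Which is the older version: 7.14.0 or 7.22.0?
7.14.0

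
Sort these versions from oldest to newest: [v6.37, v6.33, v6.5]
[v6.5, v6.33, v6.37]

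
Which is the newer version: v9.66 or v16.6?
v16.6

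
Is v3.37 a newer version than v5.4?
No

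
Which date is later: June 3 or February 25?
June 3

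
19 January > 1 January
True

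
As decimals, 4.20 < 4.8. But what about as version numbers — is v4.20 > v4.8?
True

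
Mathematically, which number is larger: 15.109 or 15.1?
15.109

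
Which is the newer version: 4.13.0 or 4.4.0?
4.13.0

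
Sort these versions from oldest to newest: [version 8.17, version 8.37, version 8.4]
[version 8.4, version 8.17, version 8.37]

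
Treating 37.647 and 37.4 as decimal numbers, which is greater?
37.647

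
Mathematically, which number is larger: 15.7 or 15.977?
15.977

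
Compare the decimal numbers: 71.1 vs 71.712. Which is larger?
71.712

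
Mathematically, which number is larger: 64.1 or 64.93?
64.93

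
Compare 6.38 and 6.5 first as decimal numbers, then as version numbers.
As decimals: 6.38 < 6.5. As versions: v6.38 > v6.5 (minor version 38 > 5).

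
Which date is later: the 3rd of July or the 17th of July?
the 17th of July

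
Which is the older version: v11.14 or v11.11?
v11.11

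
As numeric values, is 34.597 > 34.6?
False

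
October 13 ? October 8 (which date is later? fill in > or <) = >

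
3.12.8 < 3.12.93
True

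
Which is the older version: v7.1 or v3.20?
v3.20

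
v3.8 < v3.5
False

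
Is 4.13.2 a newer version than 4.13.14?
No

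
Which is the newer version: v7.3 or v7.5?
v7.5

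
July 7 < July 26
True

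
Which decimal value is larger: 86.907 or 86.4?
86.907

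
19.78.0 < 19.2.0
False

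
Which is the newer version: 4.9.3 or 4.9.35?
4.9.35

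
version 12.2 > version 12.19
False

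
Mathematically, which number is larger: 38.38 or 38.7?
38.7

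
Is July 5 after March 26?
Yes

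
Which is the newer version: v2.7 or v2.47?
v2.47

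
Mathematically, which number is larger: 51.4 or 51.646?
51.646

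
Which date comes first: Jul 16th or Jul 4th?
Jul 4th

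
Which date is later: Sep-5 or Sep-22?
Sep-22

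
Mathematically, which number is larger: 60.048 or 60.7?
60.7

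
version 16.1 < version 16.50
True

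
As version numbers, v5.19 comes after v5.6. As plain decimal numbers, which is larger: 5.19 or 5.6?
5.6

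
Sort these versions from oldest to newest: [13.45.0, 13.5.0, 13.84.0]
[13.5.0, 13.45.0, 13.84.0]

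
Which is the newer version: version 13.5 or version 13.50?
version 13.50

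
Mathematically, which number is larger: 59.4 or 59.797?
59.797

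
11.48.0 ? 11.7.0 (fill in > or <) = >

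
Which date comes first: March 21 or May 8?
March 21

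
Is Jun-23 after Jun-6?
Yes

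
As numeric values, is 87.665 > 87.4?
True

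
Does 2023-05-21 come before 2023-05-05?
No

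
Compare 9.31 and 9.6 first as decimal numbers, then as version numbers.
As decimals: 9.31 < 9.6. As versions: v9.31 > v9.6 (minor version 31 > 6).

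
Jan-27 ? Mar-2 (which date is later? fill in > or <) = <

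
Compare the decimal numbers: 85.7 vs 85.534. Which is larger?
85.7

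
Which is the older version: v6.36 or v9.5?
v6.36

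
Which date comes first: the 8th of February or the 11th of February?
the 8th of February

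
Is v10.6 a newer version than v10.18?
No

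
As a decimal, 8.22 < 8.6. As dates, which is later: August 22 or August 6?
August 22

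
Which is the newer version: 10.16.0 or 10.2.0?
10.16.0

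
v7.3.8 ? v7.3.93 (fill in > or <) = <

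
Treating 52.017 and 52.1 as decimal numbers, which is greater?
52.1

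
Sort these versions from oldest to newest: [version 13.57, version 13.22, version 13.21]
[version 13.21, version 13.22, version 13.57]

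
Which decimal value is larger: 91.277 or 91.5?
91.5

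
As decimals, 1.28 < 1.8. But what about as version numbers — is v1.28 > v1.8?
True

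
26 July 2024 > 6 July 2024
True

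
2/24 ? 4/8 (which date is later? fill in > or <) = <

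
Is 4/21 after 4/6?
Yes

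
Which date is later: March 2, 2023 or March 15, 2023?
March 15, 2023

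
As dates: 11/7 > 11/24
False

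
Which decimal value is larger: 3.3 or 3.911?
3.911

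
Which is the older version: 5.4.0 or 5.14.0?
5.4.0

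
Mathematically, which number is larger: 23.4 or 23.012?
23.4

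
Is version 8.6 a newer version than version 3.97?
Yes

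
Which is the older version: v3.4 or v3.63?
v3.4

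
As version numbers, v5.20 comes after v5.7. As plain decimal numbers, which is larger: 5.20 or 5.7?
5.7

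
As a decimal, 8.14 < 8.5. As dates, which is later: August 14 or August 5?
August 14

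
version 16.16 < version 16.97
True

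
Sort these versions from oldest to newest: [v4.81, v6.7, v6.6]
[v4.81, v6.6, v6.7]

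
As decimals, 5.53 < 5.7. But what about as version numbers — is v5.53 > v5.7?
True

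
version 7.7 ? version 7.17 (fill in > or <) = <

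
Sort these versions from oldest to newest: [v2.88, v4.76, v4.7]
[v2.88, v4.7, v4.76]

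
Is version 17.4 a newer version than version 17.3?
Yes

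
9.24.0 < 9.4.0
False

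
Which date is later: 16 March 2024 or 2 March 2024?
16 March 2024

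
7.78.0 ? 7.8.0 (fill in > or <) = >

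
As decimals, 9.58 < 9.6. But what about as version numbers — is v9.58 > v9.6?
True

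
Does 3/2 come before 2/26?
No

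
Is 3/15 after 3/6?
Yes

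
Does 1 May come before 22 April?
No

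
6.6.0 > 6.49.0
False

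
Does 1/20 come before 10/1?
Yes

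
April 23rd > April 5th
True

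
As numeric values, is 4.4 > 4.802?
False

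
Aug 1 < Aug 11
True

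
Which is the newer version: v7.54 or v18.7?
v18.7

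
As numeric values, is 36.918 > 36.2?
True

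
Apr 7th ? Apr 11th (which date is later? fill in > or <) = <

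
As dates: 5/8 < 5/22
True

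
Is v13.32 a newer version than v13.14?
Yes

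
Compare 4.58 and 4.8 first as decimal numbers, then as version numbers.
As decimals: 4.58 < 4.8. As versions: v4.58 > v4.8 (minor version 58 > 8).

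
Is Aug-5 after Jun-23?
Yes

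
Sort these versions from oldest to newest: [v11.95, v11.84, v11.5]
[v11.5, v11.84, v11.95]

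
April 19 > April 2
True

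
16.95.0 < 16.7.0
False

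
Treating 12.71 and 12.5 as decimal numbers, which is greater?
12.71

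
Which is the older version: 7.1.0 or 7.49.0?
7.1.0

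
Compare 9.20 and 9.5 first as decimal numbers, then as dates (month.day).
As decimals: 9.20 < 9.5. As dates: 9/20 is later than 9/5 (day 20 > day 5).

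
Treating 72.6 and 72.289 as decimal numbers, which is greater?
72.6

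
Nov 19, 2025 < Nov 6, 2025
False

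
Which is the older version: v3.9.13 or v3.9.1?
v3.9.1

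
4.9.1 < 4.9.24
True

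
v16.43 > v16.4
True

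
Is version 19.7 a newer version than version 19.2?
Yes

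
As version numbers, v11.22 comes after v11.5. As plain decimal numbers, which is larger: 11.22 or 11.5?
11.5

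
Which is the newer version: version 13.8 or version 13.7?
version 13.8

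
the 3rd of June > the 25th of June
False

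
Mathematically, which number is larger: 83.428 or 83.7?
83.7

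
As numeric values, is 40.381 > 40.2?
True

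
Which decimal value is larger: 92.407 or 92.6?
92.6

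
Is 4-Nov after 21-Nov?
No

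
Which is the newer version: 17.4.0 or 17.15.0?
17.15.0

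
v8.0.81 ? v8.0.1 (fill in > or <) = >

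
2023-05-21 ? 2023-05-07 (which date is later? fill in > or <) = >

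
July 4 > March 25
True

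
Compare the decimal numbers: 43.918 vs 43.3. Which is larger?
43.918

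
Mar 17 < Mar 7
False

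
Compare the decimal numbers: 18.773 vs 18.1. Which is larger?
18.773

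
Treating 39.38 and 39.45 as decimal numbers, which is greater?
39.45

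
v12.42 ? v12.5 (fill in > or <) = >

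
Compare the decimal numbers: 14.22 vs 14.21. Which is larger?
14.22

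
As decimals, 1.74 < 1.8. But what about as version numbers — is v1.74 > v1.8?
True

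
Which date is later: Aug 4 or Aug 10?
Aug 10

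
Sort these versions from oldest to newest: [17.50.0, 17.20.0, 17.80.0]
[17.20.0, 17.50.0, 17.80.0]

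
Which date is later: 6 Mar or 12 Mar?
12 Mar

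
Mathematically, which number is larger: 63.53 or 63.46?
63.53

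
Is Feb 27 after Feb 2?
Yes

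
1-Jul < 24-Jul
True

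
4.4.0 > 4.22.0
False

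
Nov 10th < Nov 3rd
False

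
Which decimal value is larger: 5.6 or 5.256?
5.6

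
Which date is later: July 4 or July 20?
July 20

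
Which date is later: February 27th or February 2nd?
February 27th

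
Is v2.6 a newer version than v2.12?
No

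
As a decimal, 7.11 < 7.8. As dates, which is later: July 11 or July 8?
July 11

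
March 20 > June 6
False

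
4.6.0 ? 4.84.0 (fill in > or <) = <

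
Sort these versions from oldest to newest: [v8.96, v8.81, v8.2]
[v8.2, v8.81, v8.96]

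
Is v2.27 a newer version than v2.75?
No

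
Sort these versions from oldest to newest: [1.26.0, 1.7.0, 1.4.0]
[1.4.0, 1.7.0, 1.26.0]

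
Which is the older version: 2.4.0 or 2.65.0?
2.4.0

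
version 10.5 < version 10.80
True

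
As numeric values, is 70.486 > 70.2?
True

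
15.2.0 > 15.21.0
False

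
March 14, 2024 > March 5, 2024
True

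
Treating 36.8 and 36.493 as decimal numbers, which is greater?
36.8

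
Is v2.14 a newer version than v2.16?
No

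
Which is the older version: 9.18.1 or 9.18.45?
9.18.1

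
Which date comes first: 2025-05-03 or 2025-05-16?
2025-05-03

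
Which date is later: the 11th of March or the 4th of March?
the 11th of March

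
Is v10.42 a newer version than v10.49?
No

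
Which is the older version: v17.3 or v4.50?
v4.50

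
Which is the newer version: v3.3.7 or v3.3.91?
v3.3.91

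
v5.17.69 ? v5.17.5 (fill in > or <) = >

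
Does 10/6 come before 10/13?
Yes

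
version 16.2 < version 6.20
False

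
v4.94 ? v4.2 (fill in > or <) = >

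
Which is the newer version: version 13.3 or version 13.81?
version 13.81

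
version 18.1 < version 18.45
True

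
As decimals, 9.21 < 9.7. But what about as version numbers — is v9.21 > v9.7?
True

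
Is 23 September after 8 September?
Yes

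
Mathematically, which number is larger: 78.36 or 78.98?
78.98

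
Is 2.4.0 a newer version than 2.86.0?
No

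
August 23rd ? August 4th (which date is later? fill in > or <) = >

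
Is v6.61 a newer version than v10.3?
No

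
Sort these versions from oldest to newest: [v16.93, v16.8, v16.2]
[v16.2, v16.8, v16.93]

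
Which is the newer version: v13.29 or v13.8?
v13.29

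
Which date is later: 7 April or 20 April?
20 April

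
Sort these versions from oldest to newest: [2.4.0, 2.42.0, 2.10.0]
[2.4.0, 2.10.0, 2.42.0]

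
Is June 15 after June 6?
Yes. Day 15 comes after day 6 in June — this is a date comparison, not a decimal one (the decimal 6.15 would be smaller than 6.6).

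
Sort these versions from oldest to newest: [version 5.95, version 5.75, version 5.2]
[version 5.2, version 5.75, version 5.95]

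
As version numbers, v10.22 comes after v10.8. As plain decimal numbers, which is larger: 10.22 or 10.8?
10.8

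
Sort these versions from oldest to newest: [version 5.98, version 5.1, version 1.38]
[version 1.38, version 5.1, version 5.98]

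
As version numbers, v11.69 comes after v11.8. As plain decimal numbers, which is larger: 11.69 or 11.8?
11.8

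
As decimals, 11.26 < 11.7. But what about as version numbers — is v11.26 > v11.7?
True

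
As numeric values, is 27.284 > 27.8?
False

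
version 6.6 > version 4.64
True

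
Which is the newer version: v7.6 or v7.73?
v7.73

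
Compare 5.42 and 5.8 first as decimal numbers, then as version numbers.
As decimals: 5.42 < 5.8. As versions: v5.42 > v5.8 (minor version 42 > 8).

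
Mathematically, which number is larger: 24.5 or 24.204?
24.5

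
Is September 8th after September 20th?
No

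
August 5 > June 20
True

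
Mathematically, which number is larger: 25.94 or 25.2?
25.94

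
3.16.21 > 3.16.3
True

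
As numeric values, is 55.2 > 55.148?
True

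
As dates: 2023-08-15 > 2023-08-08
True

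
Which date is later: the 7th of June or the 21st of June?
the 21st of June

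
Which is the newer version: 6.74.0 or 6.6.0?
6.74.0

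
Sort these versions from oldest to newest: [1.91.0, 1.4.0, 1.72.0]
[1.4.0, 1.72.0, 1.91.0]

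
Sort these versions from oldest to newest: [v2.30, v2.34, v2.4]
[v2.4, v2.30, v2.34]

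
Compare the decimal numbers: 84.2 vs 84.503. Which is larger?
84.503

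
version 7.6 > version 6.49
True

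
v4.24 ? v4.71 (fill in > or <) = <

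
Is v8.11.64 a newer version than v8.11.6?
Yes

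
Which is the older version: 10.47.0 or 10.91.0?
10.47.0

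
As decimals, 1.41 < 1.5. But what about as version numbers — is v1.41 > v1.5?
True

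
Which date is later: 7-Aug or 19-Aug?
19-Aug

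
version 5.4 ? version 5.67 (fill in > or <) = <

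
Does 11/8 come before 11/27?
Yes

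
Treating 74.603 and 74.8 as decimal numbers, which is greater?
74.8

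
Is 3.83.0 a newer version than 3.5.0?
Yes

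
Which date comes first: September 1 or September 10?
September 1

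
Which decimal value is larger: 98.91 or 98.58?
98.91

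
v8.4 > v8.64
False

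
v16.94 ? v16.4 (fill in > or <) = >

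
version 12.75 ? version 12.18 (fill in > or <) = >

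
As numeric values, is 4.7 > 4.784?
False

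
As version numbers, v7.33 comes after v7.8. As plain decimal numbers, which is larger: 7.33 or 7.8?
7.8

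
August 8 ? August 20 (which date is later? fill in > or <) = <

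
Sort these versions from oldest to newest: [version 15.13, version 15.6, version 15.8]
[version 15.6, version 15.8, version 15.13]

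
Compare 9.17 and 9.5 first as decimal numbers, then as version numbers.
As decimals: 9.17 < 9.5. As versions: v9.17 > v9.5 (minor version 17 > 5).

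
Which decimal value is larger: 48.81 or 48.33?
48.81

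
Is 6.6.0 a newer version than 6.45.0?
No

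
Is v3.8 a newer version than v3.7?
Yes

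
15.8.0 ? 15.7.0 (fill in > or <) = >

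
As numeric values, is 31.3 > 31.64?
False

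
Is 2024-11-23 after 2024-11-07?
Yes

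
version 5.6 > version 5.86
False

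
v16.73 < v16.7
False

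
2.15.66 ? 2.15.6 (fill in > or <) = >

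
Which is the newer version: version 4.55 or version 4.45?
version 4.55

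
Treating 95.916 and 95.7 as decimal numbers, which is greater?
95.916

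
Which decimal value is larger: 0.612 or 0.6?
0.612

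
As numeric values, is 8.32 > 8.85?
False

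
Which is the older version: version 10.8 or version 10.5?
version 10.5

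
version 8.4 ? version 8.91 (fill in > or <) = <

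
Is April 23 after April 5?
Yes. Day 23 comes after day 5 in April — this is a date comparison, not a decimal one (the decimal 4.23 would be smaller than 4.5).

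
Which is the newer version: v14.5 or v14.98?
v14.98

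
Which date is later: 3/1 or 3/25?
3/25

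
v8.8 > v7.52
True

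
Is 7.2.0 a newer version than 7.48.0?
No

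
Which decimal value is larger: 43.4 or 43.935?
43.935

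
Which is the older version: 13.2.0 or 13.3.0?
13.2.0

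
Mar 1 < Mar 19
True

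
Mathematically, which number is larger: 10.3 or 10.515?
10.515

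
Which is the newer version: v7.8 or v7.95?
v7.95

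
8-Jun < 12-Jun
True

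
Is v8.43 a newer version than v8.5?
Yes. Version numbers are compared segment by segment as integers, not as decimals: minor version 43 > 5, so v8.43 > v8.5 (even though the decimal 8.43 < 8.5).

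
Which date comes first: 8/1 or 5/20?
5/20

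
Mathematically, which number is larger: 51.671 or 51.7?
51.7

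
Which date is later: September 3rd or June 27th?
September 3rd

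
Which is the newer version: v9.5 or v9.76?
v9.76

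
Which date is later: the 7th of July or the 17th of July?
the 17th of July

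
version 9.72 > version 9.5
True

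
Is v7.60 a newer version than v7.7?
Yes. Version numbers are compared segment by segment as integers, not as decimals: minor version 60 > 7, so v7.60 > v7.7 (even though the decimal 7.60 < 7.7).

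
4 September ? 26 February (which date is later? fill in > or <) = >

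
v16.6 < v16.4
False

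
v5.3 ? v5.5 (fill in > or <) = <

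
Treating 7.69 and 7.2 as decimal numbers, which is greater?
7.69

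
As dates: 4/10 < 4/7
False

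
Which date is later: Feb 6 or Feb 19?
Feb 19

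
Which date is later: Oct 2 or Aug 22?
Oct 2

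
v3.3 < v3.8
True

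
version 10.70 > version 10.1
True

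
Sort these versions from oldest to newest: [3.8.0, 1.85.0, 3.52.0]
[1.85.0, 3.8.0, 3.52.0]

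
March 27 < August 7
True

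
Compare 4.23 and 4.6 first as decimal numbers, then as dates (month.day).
As decimals: 4.23 < 4.6. As dates: 4/23 is later than 4/6 (day 23 > day 6).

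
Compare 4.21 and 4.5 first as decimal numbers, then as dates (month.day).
As decimals: 4.21 < 4.5. As dates: 4/21 is later than 4/5 (day 21 > day 5).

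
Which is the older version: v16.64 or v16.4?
v16.4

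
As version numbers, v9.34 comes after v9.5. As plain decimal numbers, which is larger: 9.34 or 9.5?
9.5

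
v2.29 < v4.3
True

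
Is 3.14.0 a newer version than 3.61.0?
No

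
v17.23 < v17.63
True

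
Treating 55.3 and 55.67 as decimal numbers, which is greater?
55.67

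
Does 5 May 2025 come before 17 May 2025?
Yes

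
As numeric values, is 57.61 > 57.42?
True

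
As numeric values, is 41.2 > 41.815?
False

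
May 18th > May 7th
True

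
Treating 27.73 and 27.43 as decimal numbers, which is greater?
27.73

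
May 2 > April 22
True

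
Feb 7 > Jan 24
True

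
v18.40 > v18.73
False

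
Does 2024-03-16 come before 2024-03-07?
No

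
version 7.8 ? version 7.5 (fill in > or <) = >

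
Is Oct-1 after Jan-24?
Yes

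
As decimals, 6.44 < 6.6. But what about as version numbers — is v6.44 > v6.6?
True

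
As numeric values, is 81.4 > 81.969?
False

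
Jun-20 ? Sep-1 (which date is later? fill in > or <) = <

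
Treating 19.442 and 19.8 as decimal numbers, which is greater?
19.8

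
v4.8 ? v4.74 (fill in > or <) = <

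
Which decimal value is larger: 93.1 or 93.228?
93.228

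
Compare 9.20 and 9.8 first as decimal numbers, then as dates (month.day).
As decimals: 9.20 < 9.8. As dates: 9/20 is later than 9/8 (day 20 > day 8).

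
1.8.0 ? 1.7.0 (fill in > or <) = >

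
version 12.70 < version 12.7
False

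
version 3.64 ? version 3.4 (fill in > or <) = >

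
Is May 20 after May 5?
Yes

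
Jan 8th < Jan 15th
True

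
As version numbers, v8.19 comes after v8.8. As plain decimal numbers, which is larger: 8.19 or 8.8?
8.8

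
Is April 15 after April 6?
Yes. Day 15 comes after day 6 in April — this is a date comparison, not a decimal one (the decimal 4.15 would be smaller than 4.6).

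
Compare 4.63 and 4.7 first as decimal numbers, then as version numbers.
As decimals: 4.63 < 4.7. As versions: v4.63 > v4.7 (minor version 63 > 7).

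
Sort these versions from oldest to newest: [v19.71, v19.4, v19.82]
[v19.4, v19.71, v19.82]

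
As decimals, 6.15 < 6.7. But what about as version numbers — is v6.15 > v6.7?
True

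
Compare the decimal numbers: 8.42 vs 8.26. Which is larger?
8.42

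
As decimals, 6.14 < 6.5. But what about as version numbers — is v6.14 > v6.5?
True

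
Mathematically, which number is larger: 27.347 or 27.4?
27.4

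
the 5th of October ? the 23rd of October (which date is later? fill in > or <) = <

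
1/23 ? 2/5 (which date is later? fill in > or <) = <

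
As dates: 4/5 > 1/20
True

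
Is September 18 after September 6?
Yes. Day 18 comes after day 6 in September — this is a date comparison, not a decimal one (the decimal 9.18 would be smaller than 9.6).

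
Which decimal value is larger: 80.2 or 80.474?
80.474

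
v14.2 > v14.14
False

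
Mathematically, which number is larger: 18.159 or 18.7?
18.7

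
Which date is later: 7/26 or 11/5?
11/5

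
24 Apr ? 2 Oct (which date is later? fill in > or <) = <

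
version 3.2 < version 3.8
True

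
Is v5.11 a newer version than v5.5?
Yes. Version numbers are compared segment by segment as integers, not as decimals: minor version 11 > 5, so v5.11 > v5.5 (even though the decimal 5.11 < 5.5).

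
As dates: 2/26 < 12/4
True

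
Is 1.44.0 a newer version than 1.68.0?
No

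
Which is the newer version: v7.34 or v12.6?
v12.6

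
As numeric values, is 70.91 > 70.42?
True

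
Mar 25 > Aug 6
False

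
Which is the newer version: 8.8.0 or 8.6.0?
8.8.0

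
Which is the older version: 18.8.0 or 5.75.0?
5.75.0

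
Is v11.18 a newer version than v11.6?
Yes. Version numbers are compared segment by segment as integers, not as decimals: minor version 18 > 6, so v11.18 > v11.6 (even though the decimal 11.18 < 11.6).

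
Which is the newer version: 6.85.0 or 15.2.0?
15.2.0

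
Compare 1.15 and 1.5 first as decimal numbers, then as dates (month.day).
As decimals: 1.15 < 1.5. As dates: 1/15 is later than 1/5 (day 15 > day 5).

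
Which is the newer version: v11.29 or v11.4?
v11.29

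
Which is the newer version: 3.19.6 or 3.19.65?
3.19.65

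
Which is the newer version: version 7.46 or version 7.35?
version 7.46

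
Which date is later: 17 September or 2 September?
17 September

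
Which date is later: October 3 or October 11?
October 11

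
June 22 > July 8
False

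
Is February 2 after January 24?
Yes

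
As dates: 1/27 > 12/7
False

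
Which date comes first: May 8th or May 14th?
May 8th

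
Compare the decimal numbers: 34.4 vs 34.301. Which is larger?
34.4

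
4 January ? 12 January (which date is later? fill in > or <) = <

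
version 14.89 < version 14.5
False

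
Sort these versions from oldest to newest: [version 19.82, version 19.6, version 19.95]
[version 19.6, version 19.82, version 19.95]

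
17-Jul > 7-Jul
True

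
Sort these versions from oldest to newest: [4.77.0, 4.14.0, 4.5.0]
[4.5.0, 4.14.0, 4.77.0]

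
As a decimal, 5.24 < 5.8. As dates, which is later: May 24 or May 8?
May 24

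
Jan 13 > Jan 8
True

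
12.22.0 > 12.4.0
True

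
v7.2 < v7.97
True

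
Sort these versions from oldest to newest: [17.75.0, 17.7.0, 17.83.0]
[17.7.0, 17.75.0, 17.83.0]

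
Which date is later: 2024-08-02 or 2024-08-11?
2024-08-11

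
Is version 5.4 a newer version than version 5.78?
No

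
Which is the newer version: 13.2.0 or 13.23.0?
13.23.0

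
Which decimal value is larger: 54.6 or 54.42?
54.6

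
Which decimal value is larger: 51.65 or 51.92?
51.92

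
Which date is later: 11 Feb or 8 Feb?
11 Feb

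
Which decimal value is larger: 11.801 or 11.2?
11.801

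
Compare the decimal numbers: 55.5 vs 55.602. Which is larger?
55.602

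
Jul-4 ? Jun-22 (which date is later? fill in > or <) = >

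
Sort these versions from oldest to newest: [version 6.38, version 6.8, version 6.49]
[version 6.8, version 6.38, version 6.49]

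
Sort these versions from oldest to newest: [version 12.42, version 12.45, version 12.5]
[version 12.5, version 12.42, version 12.45]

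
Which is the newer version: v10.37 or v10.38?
v10.38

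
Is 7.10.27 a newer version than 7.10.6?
Yes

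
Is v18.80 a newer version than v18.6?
Yes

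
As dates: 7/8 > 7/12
False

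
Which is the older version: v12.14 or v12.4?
v12.4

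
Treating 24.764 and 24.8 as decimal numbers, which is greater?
24.8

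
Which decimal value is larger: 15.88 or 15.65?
15.88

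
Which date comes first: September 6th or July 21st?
July 21st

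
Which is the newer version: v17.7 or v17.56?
v17.56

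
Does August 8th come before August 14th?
Yes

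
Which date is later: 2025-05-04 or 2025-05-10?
2025-05-10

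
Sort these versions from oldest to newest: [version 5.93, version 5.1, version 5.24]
[version 5.1, version 5.24, version 5.93]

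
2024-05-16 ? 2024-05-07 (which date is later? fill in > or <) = >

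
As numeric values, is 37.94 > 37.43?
True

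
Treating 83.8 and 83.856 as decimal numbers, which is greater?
83.856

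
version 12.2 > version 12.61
False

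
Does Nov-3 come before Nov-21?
Yes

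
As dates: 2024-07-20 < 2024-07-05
False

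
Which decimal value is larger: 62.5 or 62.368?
62.5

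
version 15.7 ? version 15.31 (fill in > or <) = <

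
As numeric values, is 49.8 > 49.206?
True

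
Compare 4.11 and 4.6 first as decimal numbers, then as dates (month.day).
As decimals: 4.11 < 4.6. As dates: 4/11 is later than 4/6 (day 11 > day 6).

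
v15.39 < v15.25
False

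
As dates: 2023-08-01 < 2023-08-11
True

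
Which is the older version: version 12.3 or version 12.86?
version 12.3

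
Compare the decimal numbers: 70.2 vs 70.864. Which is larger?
70.864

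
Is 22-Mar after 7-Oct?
No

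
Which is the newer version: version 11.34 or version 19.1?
version 19.1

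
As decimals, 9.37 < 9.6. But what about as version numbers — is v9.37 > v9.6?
True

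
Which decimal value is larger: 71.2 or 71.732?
71.732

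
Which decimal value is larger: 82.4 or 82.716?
82.716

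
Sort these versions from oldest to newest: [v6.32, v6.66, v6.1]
[v6.1, v6.32, v6.66]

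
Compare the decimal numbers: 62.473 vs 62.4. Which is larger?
62.473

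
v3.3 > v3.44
False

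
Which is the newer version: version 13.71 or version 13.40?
version 13.71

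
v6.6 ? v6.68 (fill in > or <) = <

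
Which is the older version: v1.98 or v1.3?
v1.3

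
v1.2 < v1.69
True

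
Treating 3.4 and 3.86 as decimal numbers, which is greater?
3.86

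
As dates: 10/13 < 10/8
False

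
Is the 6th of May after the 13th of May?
No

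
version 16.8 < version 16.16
True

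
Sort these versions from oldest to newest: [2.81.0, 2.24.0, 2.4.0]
[2.4.0, 2.24.0, 2.81.0]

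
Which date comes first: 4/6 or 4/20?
4/6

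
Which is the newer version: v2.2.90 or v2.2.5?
v2.2.90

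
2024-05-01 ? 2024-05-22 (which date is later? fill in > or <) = <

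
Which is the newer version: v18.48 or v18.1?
v18.48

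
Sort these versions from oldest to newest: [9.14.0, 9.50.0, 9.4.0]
[9.4.0, 9.14.0, 9.50.0]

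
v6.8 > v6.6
True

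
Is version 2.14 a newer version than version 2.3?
Yes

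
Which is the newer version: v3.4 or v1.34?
v3.4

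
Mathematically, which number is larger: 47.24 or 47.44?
47.44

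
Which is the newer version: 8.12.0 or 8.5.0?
8.12.0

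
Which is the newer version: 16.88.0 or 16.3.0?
16.88.0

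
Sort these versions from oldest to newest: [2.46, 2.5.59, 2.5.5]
[2.5.5, 2.5.59, 2.46]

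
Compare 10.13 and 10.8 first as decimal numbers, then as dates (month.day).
As decimals: 10.13 < 10.8. As dates: 10/13 is later than 10/8 (day 13 > day 8).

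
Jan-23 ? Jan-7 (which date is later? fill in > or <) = >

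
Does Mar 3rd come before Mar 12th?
Yes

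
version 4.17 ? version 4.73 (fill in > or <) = <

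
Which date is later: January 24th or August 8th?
August 8th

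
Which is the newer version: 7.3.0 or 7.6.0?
7.6.0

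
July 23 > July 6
True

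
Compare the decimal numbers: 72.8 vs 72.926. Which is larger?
72.926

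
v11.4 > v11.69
False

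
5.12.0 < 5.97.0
True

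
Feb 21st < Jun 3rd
True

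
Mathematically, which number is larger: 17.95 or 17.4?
17.95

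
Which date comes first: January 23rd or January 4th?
January 4th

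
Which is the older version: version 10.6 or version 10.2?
version 10.2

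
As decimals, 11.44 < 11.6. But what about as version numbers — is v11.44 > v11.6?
True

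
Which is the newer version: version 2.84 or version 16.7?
version 16.7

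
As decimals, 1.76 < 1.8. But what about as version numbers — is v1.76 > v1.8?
True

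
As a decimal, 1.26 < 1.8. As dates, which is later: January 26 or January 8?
January 26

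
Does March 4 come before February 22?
No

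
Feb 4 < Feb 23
True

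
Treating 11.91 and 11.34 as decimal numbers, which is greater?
11.91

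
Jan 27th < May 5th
True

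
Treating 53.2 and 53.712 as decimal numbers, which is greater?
53.712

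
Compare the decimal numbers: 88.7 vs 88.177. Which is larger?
88.7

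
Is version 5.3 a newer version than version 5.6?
No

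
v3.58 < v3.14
False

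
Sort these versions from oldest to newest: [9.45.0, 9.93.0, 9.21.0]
[9.21.0, 9.45.0, 9.93.0]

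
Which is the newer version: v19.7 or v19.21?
v19.21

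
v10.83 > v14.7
False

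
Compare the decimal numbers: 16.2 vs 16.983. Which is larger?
16.983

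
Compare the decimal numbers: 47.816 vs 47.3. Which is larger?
47.816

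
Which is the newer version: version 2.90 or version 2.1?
version 2.90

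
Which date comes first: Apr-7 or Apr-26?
Apr-7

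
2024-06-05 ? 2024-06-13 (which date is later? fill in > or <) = <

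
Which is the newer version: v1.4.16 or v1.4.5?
v1.4.16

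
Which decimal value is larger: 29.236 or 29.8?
29.8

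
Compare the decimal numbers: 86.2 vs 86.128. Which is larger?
86.2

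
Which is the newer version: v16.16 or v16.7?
v16.16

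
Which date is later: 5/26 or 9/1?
9/1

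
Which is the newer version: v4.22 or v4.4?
v4.22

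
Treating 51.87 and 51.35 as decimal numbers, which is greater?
51.87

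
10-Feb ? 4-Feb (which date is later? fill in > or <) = >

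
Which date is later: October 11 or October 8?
October 11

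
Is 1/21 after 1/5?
Yes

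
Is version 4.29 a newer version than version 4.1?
Yes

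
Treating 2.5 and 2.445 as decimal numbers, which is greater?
2.5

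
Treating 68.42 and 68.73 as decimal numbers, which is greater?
68.73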